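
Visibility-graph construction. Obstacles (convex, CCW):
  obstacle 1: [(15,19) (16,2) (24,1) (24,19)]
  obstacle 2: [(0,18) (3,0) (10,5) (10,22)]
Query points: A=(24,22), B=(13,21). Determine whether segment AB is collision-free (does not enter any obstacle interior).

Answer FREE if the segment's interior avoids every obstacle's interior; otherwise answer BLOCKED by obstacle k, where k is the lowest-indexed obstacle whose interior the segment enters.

Obstacle 1 [(15,19) (16,2) (24,1) (24,19)]:
  edge (15,19)–(16,2): clear
  edge (16,2)–(24,1): clear
  edge (24,1)–(24,19): clear
  edge (24,19)–(15,19): clear
  midpoint (37/2,43/2) outside
  → clear
Obstacle 2 [(0,18) (3,0) (10,5) (10,22)]:
  edge (0,18)–(3,0): clear
  edge (3,0)–(10,5): clear
  edge (10,5)–(10,22): clear
  edge (10,22)–(0,18): clear
  midpoint (37/2,43/2) outside
  → clear

FREE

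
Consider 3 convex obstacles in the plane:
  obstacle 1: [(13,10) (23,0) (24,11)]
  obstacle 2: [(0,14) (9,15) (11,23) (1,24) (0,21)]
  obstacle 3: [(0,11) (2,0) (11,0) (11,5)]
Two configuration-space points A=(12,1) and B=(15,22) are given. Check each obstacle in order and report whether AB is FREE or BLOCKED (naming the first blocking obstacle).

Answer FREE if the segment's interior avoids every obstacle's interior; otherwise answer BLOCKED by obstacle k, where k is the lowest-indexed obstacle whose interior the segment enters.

BLOCKED by obstacle 1

Obstacle 1 [(13,10) (23,0) (24,11)]:
  edge (13,10)–(23,0): crosses AB
  edge (23,0)–(24,11): clear
  edge (24,11)–(13,10): crosses AB
  → BLOCKED
Obstacle 2 [(0,14) (9,15) (11,23) (1,24) (0,21)]:
  edge (0,14)–(9,15): clear
  edge (9,15)–(11,23): clear
  edge (11,23)–(1,24): clear
  edge (1,24)–(0,21): clear
  edge (0,21)–(0,14): clear
  midpoint (27/2,23/2) outside
  → clear
Obstacle 3 [(0,11) (2,0) (11,0) (11,5)]:
  edge (0,11)–(2,0): clear
  edge (2,0)–(11,0): clear
  edge (11,0)–(11,5): clear
  edge (11,5)–(0,11): clear
  midpoint (27/2,23/2) outside
  → clear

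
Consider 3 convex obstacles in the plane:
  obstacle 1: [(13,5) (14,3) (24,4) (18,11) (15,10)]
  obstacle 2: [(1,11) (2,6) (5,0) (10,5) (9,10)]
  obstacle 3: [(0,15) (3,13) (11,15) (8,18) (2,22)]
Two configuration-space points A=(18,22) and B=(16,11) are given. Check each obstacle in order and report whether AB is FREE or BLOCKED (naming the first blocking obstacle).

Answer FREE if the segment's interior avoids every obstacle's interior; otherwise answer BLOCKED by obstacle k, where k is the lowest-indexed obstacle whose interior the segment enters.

Obstacle 1 [(13,5) (14,3) (24,4) (18,11) (15,10)]:
  edge (13,5)–(14,3): clear
  edge (14,3)–(24,4): clear
  edge (24,4)–(18,11): clear
  edge (18,11)–(15,10): clear
  edge (15,10)–(13,5): clear
  midpoint (17,33/2) outside
  → clear
Obstacle 2 [(1,11) (2,6) (5,0) (10,5) (9,10)]:
  edge (1,11)–(2,6): clear
  edge (2,6)–(5,0): clear
  edge (5,0)–(10,5): clear
  edge (10,5)–(9,10): clear
  edge (9,10)–(1,11): clear
  midpoint (17,33/2) outside
  → clear
Obstacle 3 [(0,15) (3,13) (11,15) (8,18) (2,22)]:
  edge (0,15)–(3,13): clear
  edge (3,13)–(11,15): clear
  edge (11,15)–(8,18): clear
  edge (8,18)–(2,22): clear
  edge (2,22)–(0,15): clear
  midpoint (17,33/2) outside
  → clear

FREE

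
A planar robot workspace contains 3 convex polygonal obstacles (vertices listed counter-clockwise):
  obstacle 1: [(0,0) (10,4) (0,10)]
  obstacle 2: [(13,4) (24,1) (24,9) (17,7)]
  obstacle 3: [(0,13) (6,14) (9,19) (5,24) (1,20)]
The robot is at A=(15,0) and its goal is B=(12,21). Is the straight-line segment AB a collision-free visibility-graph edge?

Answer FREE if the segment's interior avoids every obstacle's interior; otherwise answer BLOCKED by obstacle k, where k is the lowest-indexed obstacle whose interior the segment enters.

Obstacle 1 [(0,0) (10,4) (0,10)]:
  edge (0,0)–(10,4): clear
  edge (10,4)–(0,10): clear
  edge (0,10)–(0,0): clear
  midpoint (27/2,21/2) outside
  → clear
Obstacle 2 [(13,4) (24,1) (24,9) (17,7)]:
  edge (13,4)–(24,1): crosses AB
  edge (24,1)–(24,9): clear
  edge (24,9)–(17,7): clear
  edge (17,7)–(13,4): crosses AB
  → BLOCKED
Obstacle 3 [(0,13) (6,14) (9,19) (5,24) (1,20)]:
  edge (0,13)–(6,14): clear
  edge (6,14)–(9,19): clear
  edge (9,19)–(5,24): clear
  edge (5,24)–(1,20): clear
  edge (1,20)–(0,13): clear
  midpoint (27/2,21/2) outside
  → clear

BLOCKED by obstacle 2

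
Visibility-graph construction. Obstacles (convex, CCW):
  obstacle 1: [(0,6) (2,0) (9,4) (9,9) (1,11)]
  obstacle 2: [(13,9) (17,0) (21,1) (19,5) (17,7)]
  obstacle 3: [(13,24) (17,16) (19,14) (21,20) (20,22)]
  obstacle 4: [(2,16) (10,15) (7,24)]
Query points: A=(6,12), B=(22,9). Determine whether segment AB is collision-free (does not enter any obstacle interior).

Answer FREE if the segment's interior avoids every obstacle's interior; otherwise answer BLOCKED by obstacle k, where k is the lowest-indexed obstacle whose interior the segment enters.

Obstacle 1 [(0,6) (2,0) (9,4) (9,9) (1,11)]:
  edge (0,6)–(2,0): clear
  edge (2,0)–(9,4): clear
  edge (9,4)–(9,9): clear
  edge (9,9)–(1,11): clear
  edge (1,11)–(0,6): clear
  midpoint (14,21/2) outside
  → clear
Obstacle 2 [(13,9) (17,0) (21,1) (19,5) (17,7)]:
  edge (13,9)–(17,0): clear
  edge (17,0)–(21,1): clear
  edge (21,1)–(19,5): clear
  edge (19,5)–(17,7): clear
  edge (17,7)–(13,9): clear
  midpoint (14,21/2) outside
  → clear
Obstacle 3 [(13,24) (17,16) (19,14) (21,20) (20,22)]:
  edge (13,24)–(17,16): clear
  edge (17,16)–(19,14): clear
  edge (19,14)–(21,20): clear
  edge (21,20)–(20,22): clear
  edge (20,22)–(13,24): clear
  midpoint (14,21/2) outside
  → clear
Obstacle 4 [(2,16) (10,15) (7,24)]:
  edge (2,16)–(10,15): clear
  edge (10,15)–(7,24): clear
  edge (7,24)–(2,16): clear
  midpoint (14,21/2) outside
  → clear

FREE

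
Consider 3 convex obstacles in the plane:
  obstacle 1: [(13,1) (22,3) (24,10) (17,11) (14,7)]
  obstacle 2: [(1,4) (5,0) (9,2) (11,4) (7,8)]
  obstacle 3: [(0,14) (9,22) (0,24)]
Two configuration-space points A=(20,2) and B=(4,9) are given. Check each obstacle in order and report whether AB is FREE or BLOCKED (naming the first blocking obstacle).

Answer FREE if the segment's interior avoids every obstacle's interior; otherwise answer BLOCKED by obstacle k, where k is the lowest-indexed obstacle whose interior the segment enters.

Obstacle 1 [(13,1) (22,3) (24,10) (17,11) (14,7)]:
  edge (13,1)–(22,3): crosses AB
  edge (22,3)–(24,10): clear
  edge (24,10)–(17,11): clear
  edge (17,11)–(14,7): clear
  edge (14,7)–(13,1): crosses AB
  → BLOCKED
Obstacle 2 [(1,4) (5,0) (9,2) (11,4) (7,8)]:
  edge (1,4)–(5,0): clear
  edge (5,0)–(9,2): clear
  edge (9,2)–(11,4): clear
  edge (11,4)–(7,8): crosses AB
  edge (7,8)–(1,4): crosses AB
  → BLOCKED
Obstacle 3 [(0,14) (9,22) (0,24)]:
  edge (0,14)–(9,22): clear
  edge (9,22)–(0,24): clear
  edge (0,24)–(0,14): clear
  midpoint (12,11/2) outside
  → clear

BLOCKED by obstacle 1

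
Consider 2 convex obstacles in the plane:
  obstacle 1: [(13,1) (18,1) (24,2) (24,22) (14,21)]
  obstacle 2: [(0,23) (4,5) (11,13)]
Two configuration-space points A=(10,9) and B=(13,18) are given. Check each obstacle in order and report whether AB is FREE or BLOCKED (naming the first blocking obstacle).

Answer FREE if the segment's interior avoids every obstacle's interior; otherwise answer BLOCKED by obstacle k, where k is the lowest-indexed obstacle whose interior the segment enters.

FREE

Obstacle 1 [(13,1) (18,1) (24,2) (24,22) (14,21)]:
  edge (13,1)–(18,1): clear
  edge (18,1)–(24,2): clear
  edge (24,2)–(24,22): clear
  edge (24,22)–(14,21): clear
  edge (14,21)–(13,1): clear
  midpoint (23/2,27/2) outside
  → clear
Obstacle 2 [(0,23) (4,5) (11,13)]:
  edge (0,23)–(4,5): clear
  edge (4,5)–(11,13): clear
  edge (11,13)–(0,23): clear
  midpoint (23/2,27/2) outside
  → clear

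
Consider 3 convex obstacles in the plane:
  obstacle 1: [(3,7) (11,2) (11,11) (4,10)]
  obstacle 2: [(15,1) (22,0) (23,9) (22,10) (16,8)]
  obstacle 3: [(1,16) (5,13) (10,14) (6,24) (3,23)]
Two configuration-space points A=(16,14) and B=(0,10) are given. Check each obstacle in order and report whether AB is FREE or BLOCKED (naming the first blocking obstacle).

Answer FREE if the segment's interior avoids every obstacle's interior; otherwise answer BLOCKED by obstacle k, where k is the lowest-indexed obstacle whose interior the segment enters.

FREE

Obstacle 1 [(3,7) (11,2) (11,11) (4,10)]:
  edge (3,7)–(11,2): clear
  edge (11,2)–(11,11): clear
  edge (11,11)–(4,10): clear
  edge (4,10)–(3,7): clear
  midpoint (8,12) outside
  → clear
Obstacle 2 [(15,1) (22,0) (23,9) (22,10) (16,8)]:
  edge (15,1)–(22,0): clear
  edge (22,0)–(23,9): clear
  edge (23,9)–(22,10): clear
  edge (22,10)–(16,8): clear
  edge (16,8)–(15,1): clear
  midpoint (8,12) outside
  → clear
Obstacle 3 [(1,16) (5,13) (10,14) (6,24) (3,23)]:
  edge (1,16)–(5,13): clear
  edge (5,13)–(10,14): clear
  edge (10,14)–(6,24): clear
  edge (6,24)–(3,23): clear
  edge (3,23)–(1,16): clear
  midpoint (8,12) outside
  → clear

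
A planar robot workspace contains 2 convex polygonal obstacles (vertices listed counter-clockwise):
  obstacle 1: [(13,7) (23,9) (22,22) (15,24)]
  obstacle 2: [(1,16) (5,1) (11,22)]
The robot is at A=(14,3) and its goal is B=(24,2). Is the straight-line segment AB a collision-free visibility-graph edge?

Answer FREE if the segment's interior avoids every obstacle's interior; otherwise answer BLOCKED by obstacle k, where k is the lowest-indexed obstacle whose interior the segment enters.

FREE

Obstacle 1 [(13,7) (23,9) (22,22) (15,24)]:
  edge (13,7)–(23,9): clear
  edge (23,9)–(22,22): clear
  edge (22,22)–(15,24): clear
  edge (15,24)–(13,7): clear
  midpoint (19,5/2) outside
  → clear
Obstacle 2 [(1,16) (5,1) (11,22)]:
  edge (1,16)–(5,1): clear
  edge (5,1)–(11,22): clear
  edge (11,22)–(1,16): clear
  midpoint (19,5/2) outside
  → clear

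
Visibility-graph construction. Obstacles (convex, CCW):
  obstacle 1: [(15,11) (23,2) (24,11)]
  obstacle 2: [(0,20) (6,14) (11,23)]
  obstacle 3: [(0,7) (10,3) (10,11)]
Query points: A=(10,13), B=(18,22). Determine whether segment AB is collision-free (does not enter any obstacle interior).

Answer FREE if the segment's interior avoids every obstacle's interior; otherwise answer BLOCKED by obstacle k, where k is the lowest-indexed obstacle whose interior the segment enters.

FREE

Obstacle 1 [(15,11) (23,2) (24,11)]:
  edge (15,11)–(23,2): clear
  edge (23,2)–(24,11): clear
  edge (24,11)–(15,11): clear
  midpoint (14,35/2) outside
  → clear
Obstacle 2 [(0,20) (6,14) (11,23)]:
  edge (0,20)–(6,14): clear
  edge (6,14)–(11,23): clear
  edge (11,23)–(0,20): clear
  midpoint (14,35/2) outside
  → clear
Obstacle 3 [(0,7) (10,3) (10,11)]:
  edge (0,7)–(10,3): clear
  edge (10,3)–(10,11): clear
  edge (10,11)–(0,7): clear
  midpoint (14,35/2) outside
  → clear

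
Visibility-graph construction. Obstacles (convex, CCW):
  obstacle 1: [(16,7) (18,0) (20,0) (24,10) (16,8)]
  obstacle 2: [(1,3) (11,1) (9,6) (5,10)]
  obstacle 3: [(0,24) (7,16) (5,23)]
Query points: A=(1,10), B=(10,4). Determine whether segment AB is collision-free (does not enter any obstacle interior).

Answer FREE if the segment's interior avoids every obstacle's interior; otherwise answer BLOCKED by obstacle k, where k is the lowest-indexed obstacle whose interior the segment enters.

Obstacle 1 [(16,7) (18,0) (20,0) (24,10) (16,8)]:
  edge (16,7)–(18,0): clear
  edge (18,0)–(20,0): clear
  edge (20,0)–(24,10): clear
  edge (24,10)–(16,8): clear
  edge (16,8)–(16,7): clear
  midpoint (11/2,7) outside
  → clear
Obstacle 2 [(1,3) (11,1) (9,6) (5,10)]:
  edge (1,3)–(11,1): clear
  edge (11,1)–(9,6): crosses AB
  edge (9,6)–(5,10): clear
  edge (5,10)–(1,3): crosses AB
  → BLOCKED
Obstacle 3 [(0,24) (7,16) (5,23)]:
  edge (0,24)–(7,16): clear
  edge (7,16)–(5,23): clear
  edge (5,23)–(0,24): clear
  midpoint (11/2,7) outside
  → clear

BLOCKED by obstacle 2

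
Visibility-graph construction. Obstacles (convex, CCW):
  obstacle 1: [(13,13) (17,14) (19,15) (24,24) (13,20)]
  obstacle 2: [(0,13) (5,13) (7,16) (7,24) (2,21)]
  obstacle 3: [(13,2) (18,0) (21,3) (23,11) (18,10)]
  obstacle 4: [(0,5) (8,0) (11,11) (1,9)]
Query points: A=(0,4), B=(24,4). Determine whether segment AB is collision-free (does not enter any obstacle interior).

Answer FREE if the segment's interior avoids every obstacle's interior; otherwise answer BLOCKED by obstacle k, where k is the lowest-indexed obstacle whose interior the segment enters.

Obstacle 1 [(13,13) (17,14) (19,15) (24,24) (13,20)]:
  edge (13,13)–(17,14): clear
  edge (17,14)–(19,15): clear
  edge (19,15)–(24,24): clear
  edge (24,24)–(13,20): clear
  edge (13,20)–(13,13): clear
  midpoint (12,4) outside
  → clear
Obstacle 2 [(0,13) (5,13) (7,16) (7,24) (2,21)]:
  edge (0,13)–(5,13): clear
  edge (5,13)–(7,16): clear
  edge (7,16)–(7,24): clear
  edge (7,24)–(2,21): clear
  edge (2,21)–(0,13): clear
  midpoint (12,4) outside
  → clear
Obstacle 3 [(13,2) (18,0) (21,3) (23,11) (18,10)]:
  edge (13,2)–(18,0): clear
  edge (18,0)–(21,3): clear
  edge (21,3)–(23,11): crosses AB
  edge (23,11)–(18,10): clear
  edge (18,10)–(13,2): crosses AB
  → BLOCKED
Obstacle 4 [(0,5) (8,0) (11,11) (1,9)]:
  edge (0,5)–(8,0): crosses AB
  edge (8,0)–(11,11): crosses AB
  edge (11,11)–(1,9): clear
  edge (1,9)–(0,5): clear
  → BLOCKED

BLOCKED by obstacle 3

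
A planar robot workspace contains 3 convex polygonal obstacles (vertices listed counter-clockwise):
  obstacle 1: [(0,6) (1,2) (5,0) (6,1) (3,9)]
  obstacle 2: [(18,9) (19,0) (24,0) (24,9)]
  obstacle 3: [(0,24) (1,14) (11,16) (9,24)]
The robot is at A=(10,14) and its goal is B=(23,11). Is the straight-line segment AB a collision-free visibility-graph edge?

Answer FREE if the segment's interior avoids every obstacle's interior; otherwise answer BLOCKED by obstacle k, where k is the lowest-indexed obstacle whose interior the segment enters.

Obstacle 1 [(0,6) (1,2) (5,0) (6,1) (3,9)]:
  edge (0,6)–(1,2): clear
  edge (1,2)–(5,0): clear
  edge (5,0)–(6,1): clear
  edge (6,1)–(3,9): clear
  edge (3,9)–(0,6): clear
  midpoint (33/2,25/2) outside
  → clear
Obstacle 2 [(18,9) (19,0) (24,0) (24,9)]:
  edge (18,9)–(19,0): clear
  edge (19,0)–(24,0): clear
  edge (24,0)–(24,9): clear
  edge (24,9)–(18,9): clear
  midpoint (33/2,25/2) outside
  → clear
Obstacle 3 [(0,24) (1,14) (11,16) (9,24)]:
  edge (0,24)–(1,14): clear
  edge (1,14)–(11,16): clear
  edge (11,16)–(9,24): clear
  edge (9,24)–(0,24): clear
  midpoint (33/2,25/2) outside
  → clear

FREE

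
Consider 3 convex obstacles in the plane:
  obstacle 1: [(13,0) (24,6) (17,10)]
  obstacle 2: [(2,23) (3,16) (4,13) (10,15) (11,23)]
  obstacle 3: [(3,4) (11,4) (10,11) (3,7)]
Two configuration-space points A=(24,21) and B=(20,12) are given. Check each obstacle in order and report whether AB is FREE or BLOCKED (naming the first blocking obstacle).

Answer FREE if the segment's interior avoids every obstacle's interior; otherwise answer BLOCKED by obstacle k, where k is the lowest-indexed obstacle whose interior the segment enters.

Obstacle 1 [(13,0) (24,6) (17,10)]:
  edge (13,0)–(24,6): clear
  edge (24,6)–(17,10): clear
  edge (17,10)–(13,0): clear
  midpoint (22,33/2) outside
  → clear
Obstacle 2 [(2,23) (3,16) (4,13) (10,15) (11,23)]:
  edge (2,23)–(3,16): clear
  edge (3,16)–(4,13): clear
  edge (4,13)–(10,15): clear
  edge (10,15)–(11,23): clear
  edge (11,23)–(2,23): clear
  midpoint (22,33/2) outside
  → clear
Obstacle 3 [(3,4) (11,4) (10,11) (3,7)]:
  edge (3,4)–(11,4): clear
  edge (11,4)–(10,11): clear
  edge (10,11)–(3,7): clear
  edge (3,7)–(3,4): clear
  midpoint (22,33/2) outside
  → clear

FREE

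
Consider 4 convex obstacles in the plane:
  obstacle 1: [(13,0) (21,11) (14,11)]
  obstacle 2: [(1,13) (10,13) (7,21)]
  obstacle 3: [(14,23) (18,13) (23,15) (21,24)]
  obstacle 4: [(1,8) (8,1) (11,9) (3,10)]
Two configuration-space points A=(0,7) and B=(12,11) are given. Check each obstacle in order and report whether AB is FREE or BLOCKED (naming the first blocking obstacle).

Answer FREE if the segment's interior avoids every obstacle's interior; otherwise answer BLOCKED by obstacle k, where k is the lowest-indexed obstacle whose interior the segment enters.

BLOCKED by obstacle 4

Obstacle 1 [(13,0) (21,11) (14,11)]:
  edge (13,0)–(21,11): clear
  edge (21,11)–(14,11): clear
  edge (14,11)–(13,0): clear
  midpoint (6,9) outside
  → clear
Obstacle 2 [(1,13) (10,13) (7,21)]:
  edge (1,13)–(10,13): clear
  edge (10,13)–(7,21): clear
  edge (7,21)–(1,13): clear
  midpoint (6,9) outside
  → clear
Obstacle 3 [(14,23) (18,13) (23,15) (21,24)]:
  edge (14,23)–(18,13): clear
  edge (18,13)–(23,15): clear
  edge (23,15)–(21,24): clear
  edge (21,24)–(14,23): clear
  midpoint (6,9) outside
  → clear
Obstacle 4 [(1,8) (8,1) (11,9) (3,10)]:
  edge (1,8)–(8,1): crosses AB
  edge (8,1)–(11,9): clear
  edge (11,9)–(3,10): crosses AB
  edge (3,10)–(1,8): clear
  → BLOCKED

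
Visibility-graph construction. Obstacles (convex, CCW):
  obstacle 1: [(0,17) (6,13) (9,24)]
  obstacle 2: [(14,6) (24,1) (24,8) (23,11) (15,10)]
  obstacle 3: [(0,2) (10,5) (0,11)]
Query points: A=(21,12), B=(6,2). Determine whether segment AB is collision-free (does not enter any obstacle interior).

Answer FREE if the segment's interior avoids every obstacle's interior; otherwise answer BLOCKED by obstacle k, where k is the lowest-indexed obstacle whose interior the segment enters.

Obstacle 1 [(0,17) (6,13) (9,24)]:
  edge (0,17)–(6,13): clear
  edge (6,13)–(9,24): clear
  edge (9,24)–(0,17): clear
  midpoint (27/2,7) outside
  → clear
Obstacle 2 [(14,6) (24,1) (24,8) (23,11) (15,10)]:
  edge (14,6)–(24,1): clear
  edge (24,1)–(24,8): clear
  edge (24,8)–(23,11): clear
  edge (23,11)–(15,10): crosses AB
  edge (15,10)–(14,6): crosses AB
  → BLOCKED
Obstacle 3 [(0,2) (10,5) (0,11)]:
  edge (0,2)–(10,5): clear
  edge (10,5)–(0,11): clear
  edge (0,11)–(0,2): clear
  midpoint (27/2,7) outside
  → clear

BLOCKED by obstacle 2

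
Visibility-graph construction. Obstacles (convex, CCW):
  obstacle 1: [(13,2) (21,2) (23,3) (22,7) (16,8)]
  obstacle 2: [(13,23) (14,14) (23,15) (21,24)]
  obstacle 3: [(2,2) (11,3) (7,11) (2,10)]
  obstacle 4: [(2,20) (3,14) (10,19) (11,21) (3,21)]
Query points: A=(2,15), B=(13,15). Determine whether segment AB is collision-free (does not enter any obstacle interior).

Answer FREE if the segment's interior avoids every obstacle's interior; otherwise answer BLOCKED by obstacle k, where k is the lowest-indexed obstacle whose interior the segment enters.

BLOCKED by obstacle 4

Obstacle 1 [(13,2) (21,2) (23,3) (22,7) (16,8)]:
  edge (13,2)–(21,2): clear
  edge (21,2)–(23,3): clear
  edge (23,3)–(22,7): clear
  edge (22,7)–(16,8): clear
  edge (16,8)–(13,2): clear
  midpoint (15/2,15) outside
  → clear
Obstacle 2 [(13,23) (14,14) (23,15) (21,24)]:
  edge (13,23)–(14,14): clear
  edge (14,14)–(23,15): clear
  edge (23,15)–(21,24): clear
  edge (21,24)–(13,23): clear
  midpoint (15/2,15) outside
  → clear
Obstacle 3 [(2,2) (11,3) (7,11) (2,10)]:
  edge (2,2)–(11,3): clear
  edge (11,3)–(7,11): clear
  edge (7,11)–(2,10): clear
  edge (2,10)–(2,2): clear
  midpoint (15/2,15) outside
  → clear
Obstacle 4 [(2,20) (3,14) (10,19) (11,21) (3,21)]:
  edge (2,20)–(3,14): crosses AB
  edge (3,14)–(10,19): crosses AB
  edge (10,19)–(11,21): clear
  edge (11,21)–(3,21): clear
  edge (3,21)–(2,20): clear
  → BLOCKED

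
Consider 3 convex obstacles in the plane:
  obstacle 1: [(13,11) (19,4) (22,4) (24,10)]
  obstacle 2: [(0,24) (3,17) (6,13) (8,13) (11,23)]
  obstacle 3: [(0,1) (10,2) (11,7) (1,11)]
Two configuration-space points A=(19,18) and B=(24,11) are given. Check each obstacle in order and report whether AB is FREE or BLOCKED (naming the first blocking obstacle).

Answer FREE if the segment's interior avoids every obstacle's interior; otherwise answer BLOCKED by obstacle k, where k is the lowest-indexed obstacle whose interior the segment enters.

FREE

Obstacle 1 [(13,11) (19,4) (22,4) (24,10)]:
  edge (13,11)–(19,4): clear
  edge (19,4)–(22,4): clear
  edge (22,4)–(24,10): clear
  edge (24,10)–(13,11): clear
  midpoint (43/2,29/2) outside
  → clear
Obstacle 2 [(0,24) (3,17) (6,13) (8,13) (11,23)]:
  edge (0,24)–(3,17): clear
  edge (3,17)–(6,13): clear
  edge (6,13)–(8,13): clear
  edge (8,13)–(11,23): clear
  edge (11,23)–(0,24): clear
  midpoint (43/2,29/2) outside
  → clear
Obstacle 3 [(0,1) (10,2) (11,7) (1,11)]:
  edge (0,1)–(10,2): clear
  edge (10,2)–(11,7): clear
  edge (11,7)–(1,11): clear
  edge (1,11)–(0,1): clear
  midpoint (43/2,29/2) outside
  → clear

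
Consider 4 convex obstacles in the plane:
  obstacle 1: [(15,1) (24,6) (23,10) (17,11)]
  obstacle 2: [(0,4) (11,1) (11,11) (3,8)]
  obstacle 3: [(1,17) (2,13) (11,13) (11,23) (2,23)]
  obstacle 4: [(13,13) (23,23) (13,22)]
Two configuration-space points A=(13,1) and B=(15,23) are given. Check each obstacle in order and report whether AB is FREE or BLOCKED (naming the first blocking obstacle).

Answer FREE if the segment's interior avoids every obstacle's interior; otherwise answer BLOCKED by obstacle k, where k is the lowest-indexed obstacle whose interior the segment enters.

BLOCKED by obstacle 4

Obstacle 1 [(15,1) (24,6) (23,10) (17,11)]:
  edge (15,1)–(24,6): clear
  edge (24,6)–(23,10): clear
  edge (23,10)–(17,11): clear
  edge (17,11)–(15,1): clear
  midpoint (14,12) outside
  → clear
Obstacle 2 [(0,4) (11,1) (11,11) (3,8)]:
  edge (0,4)–(11,1): clear
  edge (11,1)–(11,11): clear
  edge (11,11)–(3,8): clear
  edge (3,8)–(0,4): clear
  midpoint (14,12) outside
  → clear
Obstacle 3 [(1,17) (2,13) (11,13) (11,23) (2,23)]:
  edge (1,17)–(2,13): clear
  edge (2,13)–(11,13): clear
  edge (11,13)–(11,23): clear
  edge (11,23)–(2,23): clear
  edge (2,23)–(1,17): clear
  midpoint (14,12) outside
  → clear
Obstacle 4 [(13,13) (23,23) (13,22)]:
  edge (13,13)–(23,23): crosses AB
  edge (23,23)–(13,22): crosses AB
  edge (13,22)–(13,13): clear
  → BLOCKED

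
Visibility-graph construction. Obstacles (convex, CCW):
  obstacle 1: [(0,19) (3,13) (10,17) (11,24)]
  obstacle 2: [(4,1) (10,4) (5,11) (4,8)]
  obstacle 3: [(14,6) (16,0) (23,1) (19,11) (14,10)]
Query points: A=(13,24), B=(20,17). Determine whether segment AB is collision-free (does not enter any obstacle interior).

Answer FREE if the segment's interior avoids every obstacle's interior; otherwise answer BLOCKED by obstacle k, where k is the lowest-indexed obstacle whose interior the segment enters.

FREE

Obstacle 1 [(0,19) (3,13) (10,17) (11,24)]:
  edge (0,19)–(3,13): clear
  edge (3,13)–(10,17): clear
  edge (10,17)–(11,24): clear
  edge (11,24)–(0,19): clear
  midpoint (33/2,41/2) outside
  → clear
Obstacle 2 [(4,1) (10,4) (5,11) (4,8)]:
  edge (4,1)–(10,4): clear
  edge (10,4)–(5,11): clear
  edge (5,11)–(4,8): clear
  edge (4,8)–(4,1): clear
  midpoint (33/2,41/2) outside
  → clear
Obstacle 3 [(14,6) (16,0) (23,1) (19,11) (14,10)]:
  edge (14,6)–(16,0): clear
  edge (16,0)–(23,1): clear
  edge (23,1)–(19,11): clear
  edge (19,11)–(14,10): clear
  edge (14,10)–(14,6): clear
  midpoint (33/2,41/2) outside
  → clear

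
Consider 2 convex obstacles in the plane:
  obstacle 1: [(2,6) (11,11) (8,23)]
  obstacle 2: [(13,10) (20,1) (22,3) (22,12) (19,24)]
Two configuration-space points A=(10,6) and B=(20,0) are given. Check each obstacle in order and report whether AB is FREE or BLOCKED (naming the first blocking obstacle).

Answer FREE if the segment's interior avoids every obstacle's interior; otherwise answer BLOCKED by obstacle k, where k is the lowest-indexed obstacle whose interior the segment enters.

Obstacle 1 [(2,6) (11,11) (8,23)]:
  edge (2,6)–(11,11): clear
  edge (11,11)–(8,23): clear
  edge (8,23)–(2,6): clear
  midpoint (15,3) outside
  → clear
Obstacle 2 [(13,10) (20,1) (22,3) (22,12) (19,24)]:
  edge (13,10)–(20,1): clear
  edge (20,1)–(22,3): clear
  edge (22,3)–(22,12): clear
  edge (22,12)–(19,24): clear
  edge (19,24)–(13,10): clear
  midpoint (15,3) outside
  → clear

FREE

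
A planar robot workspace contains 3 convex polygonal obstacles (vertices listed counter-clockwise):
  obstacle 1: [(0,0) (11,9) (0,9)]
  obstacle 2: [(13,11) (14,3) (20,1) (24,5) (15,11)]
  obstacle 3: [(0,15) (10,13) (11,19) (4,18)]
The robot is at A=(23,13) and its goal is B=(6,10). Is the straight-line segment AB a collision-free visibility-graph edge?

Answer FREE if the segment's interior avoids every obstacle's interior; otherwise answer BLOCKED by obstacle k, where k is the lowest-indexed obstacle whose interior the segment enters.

Obstacle 1 [(0,0) (11,9) (0,9)]:
  edge (0,0)–(11,9): clear
  edge (11,9)–(0,9): clear
  edge (0,9)–(0,0): clear
  midpoint (29/2,23/2) outside
  → clear
Obstacle 2 [(13,11) (14,3) (20,1) (24,5) (15,11)]:
  edge (13,11)–(14,3): clear
  edge (14,3)–(20,1): clear
  edge (20,1)–(24,5): clear
  edge (24,5)–(15,11): clear
  edge (15,11)–(13,11): clear
  midpoint (29/2,23/2) outside
  → clear
Obstacle 3 [(0,15) (10,13) (11,19) (4,18)]:
  edge (0,15)–(10,13): clear
  edge (10,13)–(11,19): clear
  edge (11,19)–(4,18): clear
  edge (4,18)–(0,15): clear
  midpoint (29/2,23/2) outside
  → clear

FREE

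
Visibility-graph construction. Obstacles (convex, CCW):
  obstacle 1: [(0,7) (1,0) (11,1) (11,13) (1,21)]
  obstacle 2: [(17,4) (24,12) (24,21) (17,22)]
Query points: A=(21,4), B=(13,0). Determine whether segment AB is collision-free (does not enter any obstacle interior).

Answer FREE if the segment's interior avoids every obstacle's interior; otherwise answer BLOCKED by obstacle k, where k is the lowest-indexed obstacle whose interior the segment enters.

FREE

Obstacle 1 [(0,7) (1,0) (11,1) (11,13) (1,21)]:
  edge (0,7)–(1,0): clear
  edge (1,0)–(11,1): clear
  edge (11,1)–(11,13): clear
  edge (11,13)–(1,21): clear
  edge (1,21)–(0,7): clear
  midpoint (17,2) outside
  → clear
Obstacle 2 [(17,4) (24,12) (24,21) (17,22)]:
  edge (17,4)–(24,12): clear
  edge (24,12)–(24,21): clear
  edge (24,21)–(17,22): clear
  edge (17,22)–(17,4): clear
  midpoint (17,2) outside
  → clear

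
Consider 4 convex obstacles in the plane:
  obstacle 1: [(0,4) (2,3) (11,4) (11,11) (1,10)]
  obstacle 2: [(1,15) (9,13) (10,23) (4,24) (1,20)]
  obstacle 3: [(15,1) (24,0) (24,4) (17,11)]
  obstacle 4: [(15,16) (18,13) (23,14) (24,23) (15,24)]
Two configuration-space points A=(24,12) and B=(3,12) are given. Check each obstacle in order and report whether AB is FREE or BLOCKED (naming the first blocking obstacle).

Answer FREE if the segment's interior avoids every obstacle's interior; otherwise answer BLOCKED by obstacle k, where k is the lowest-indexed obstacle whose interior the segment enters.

Obstacle 1 [(0,4) (2,3) (11,4) (11,11) (1,10)]:
  edge (0,4)–(2,3): clear
  edge (2,3)–(11,4): clear
  edge (11,4)–(11,11): clear
  edge (11,11)–(1,10): clear
  edge (1,10)–(0,4): clear
  midpoint (27/2,12) outside
  → clear
Obstacle 2 [(1,15) (9,13) (10,23) (4,24) (1,20)]:
  edge (1,15)–(9,13): clear
  edge (9,13)–(10,23): clear
  edge (10,23)–(4,24): clear
  edge (4,24)–(1,20): clear
  edge (1,20)–(1,15): clear
  midpoint (27/2,12) outside
  → clear
Obstacle 3 [(15,1) (24,0) (24,4) (17,11)]:
  edge (15,1)–(24,0): clear
  edge (24,0)–(24,4): clear
  edge (24,4)–(17,11): clear
  edge (17,11)–(15,1): clear
  midpoint (27/2,12) outside
  → clear
Obstacle 4 [(15,16) (18,13) (23,14) (24,23) (15,24)]:
  edge (15,16)–(18,13): clear
  edge (18,13)–(23,14): clear
  edge (23,14)–(24,23): clear
  edge (24,23)–(15,24): clear
  edge (15,24)–(15,16): clear
  midpoint (27/2,12) outside
  → clear

FREE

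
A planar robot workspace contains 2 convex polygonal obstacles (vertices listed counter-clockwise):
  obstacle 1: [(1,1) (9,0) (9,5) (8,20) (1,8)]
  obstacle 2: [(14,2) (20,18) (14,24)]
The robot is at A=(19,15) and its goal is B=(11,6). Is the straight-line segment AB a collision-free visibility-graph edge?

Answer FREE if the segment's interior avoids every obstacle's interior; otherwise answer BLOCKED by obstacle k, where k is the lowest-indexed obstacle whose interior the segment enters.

BLOCKED by obstacle 2

Obstacle 1 [(1,1) (9,0) (9,5) (8,20) (1,8)]:
  edge (1,1)–(9,0): clear
  edge (9,0)–(9,5): clear
  edge (9,5)–(8,20): clear
  edge (8,20)–(1,8): clear
  edge (1,8)–(1,1): clear
  midpoint (15,21/2) outside
  → clear
Obstacle 2 [(14,2) (20,18) (14,24)]:
  edge (14,2)–(20,18): crosses AB
  edge (20,18)–(14,24): clear
  edge (14,24)–(14,2): crosses AB
  → BLOCKED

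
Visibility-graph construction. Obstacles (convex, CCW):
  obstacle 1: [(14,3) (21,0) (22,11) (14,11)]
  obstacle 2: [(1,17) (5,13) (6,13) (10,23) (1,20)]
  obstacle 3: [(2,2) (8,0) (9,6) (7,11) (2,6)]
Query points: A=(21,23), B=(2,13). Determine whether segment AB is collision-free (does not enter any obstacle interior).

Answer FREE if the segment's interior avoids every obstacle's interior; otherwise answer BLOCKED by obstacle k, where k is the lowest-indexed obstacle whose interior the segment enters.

Obstacle 1 [(14,3) (21,0) (22,11) (14,11)]:
  edge (14,3)–(21,0): clear
  edge (21,0)–(22,11): clear
  edge (22,11)–(14,11): clear
  edge (14,11)–(14,3): clear
  midpoint (23/2,18) outside
  → clear
Obstacle 2 [(1,17) (5,13) (6,13) (10,23) (1,20)]:
  edge (1,17)–(5,13): crosses AB
  edge (5,13)–(6,13): clear
  edge (6,13)–(10,23): crosses AB
  edge (10,23)–(1,20): clear
  edge (1,20)–(1,17): clear
  → BLOCKED
Obstacle 3 [(2,2) (8,0) (9,6) (7,11) (2,6)]:
  edge (2,2)–(8,0): clear
  edge (8,0)–(9,6): clear
  edge (9,6)–(7,11): clear
  edge (7,11)–(2,6): clear
  edge (2,6)–(2,2): clear
  midpoint (23/2,18) outside
  → clear

BLOCKED by obstacle 2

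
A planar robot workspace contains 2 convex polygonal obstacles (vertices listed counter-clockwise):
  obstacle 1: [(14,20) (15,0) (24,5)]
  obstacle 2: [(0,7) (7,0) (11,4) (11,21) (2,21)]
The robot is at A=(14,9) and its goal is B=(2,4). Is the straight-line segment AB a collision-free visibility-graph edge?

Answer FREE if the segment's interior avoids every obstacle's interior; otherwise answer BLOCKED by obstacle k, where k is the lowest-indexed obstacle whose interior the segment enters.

BLOCKED by obstacle 2

Obstacle 1 [(14,20) (15,0) (24,5)]:
  edge (14,20)–(15,0): clear
  edge (15,0)–(24,5): clear
  edge (24,5)–(14,20): clear
  midpoint (8,13/2) outside
  → clear
Obstacle 2 [(0,7) (7,0) (11,4) (11,21) (2,21)]:
  edge (0,7)–(7,0): crosses AB
  edge (7,0)–(11,4): clear
  edge (11,4)–(11,21): crosses AB
  edge (11,21)–(2,21): clear
  edge (2,21)–(0,7): clear
  → BLOCKED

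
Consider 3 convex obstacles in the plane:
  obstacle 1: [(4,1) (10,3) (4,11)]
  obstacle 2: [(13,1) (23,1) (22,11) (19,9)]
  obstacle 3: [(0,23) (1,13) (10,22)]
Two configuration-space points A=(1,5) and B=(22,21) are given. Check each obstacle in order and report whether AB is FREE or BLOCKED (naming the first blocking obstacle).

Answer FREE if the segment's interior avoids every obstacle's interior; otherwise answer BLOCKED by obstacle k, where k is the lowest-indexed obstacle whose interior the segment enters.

BLOCKED by obstacle 1

Obstacle 1 [(4,1) (10,3) (4,11)]:
  edge (4,1)–(10,3): clear
  edge (10,3)–(4,11): crosses AB
  edge (4,11)–(4,1): crosses AB
  → BLOCKED
Obstacle 2 [(13,1) (23,1) (22,11) (19,9)]:
  edge (13,1)–(23,1): clear
  edge (23,1)–(22,11): clear
  edge (22,11)–(19,9): clear
  edge (19,9)–(13,1): clear
  midpoint (23/2,13) outside
  → clear
Obstacle 3 [(0,23) (1,13) (10,22)]:
  edge (0,23)–(1,13): clear
  edge (1,13)–(10,22): clear
  edge (10,22)–(0,23): clear
  midpoint (23/2,13) outside
  → clear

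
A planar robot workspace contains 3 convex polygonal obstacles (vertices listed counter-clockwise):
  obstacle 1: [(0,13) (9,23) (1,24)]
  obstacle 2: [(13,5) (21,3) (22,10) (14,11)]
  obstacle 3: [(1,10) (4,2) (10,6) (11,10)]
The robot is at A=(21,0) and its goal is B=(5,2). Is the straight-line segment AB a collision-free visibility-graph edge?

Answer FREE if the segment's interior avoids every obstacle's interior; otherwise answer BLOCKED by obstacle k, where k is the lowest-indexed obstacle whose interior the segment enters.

Obstacle 1 [(0,13) (9,23) (1,24)]:
  edge (0,13)–(9,23): clear
  edge (9,23)–(1,24): clear
  edge (1,24)–(0,13): clear
  midpoint (13,1) outside
  → clear
Obstacle 2 [(13,5) (21,3) (22,10) (14,11)]:
  edge (13,5)–(21,3): clear
  edge (21,3)–(22,10): clear
  edge (22,10)–(14,11): clear
  edge (14,11)–(13,5): clear
  midpoint (13,1) outside
  → clear
Obstacle 3 [(1,10) (4,2) (10,6) (11,10)]:
  edge (1,10)–(4,2): clear
  edge (4,2)–(10,6): clear
  edge (10,6)–(11,10): clear
  edge (11,10)–(1,10): clear
  midpoint (13,1) outside
  → clear

FREE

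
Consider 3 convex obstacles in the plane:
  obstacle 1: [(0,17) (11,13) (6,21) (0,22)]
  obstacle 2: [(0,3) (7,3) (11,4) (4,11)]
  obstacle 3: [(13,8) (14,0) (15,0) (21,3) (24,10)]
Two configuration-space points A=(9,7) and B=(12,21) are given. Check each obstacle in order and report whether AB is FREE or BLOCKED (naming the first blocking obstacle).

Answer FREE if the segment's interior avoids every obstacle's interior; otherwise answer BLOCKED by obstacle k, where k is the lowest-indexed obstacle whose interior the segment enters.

BLOCKED by obstacle 1

Obstacle 1 [(0,17) (11,13) (6,21) (0,22)]:
  edge (0,17)–(11,13): crosses AB
  edge (11,13)–(6,21): crosses AB
  edge (6,21)–(0,22): clear
  edge (0,22)–(0,17): clear
  → BLOCKED
Obstacle 2 [(0,3) (7,3) (11,4) (4,11)]:
  edge (0,3)–(7,3): clear
  edge (7,3)–(11,4): clear
  edge (11,4)–(4,11): clear
  edge (4,11)–(0,3): clear
  midpoint (21/2,14) outside
  → clear
Obstacle 3 [(13,8) (14,0) (15,0) (21,3) (24,10)]:
  edge (13,8)–(14,0): clear
  edge (14,0)–(15,0): clear
  edge (15,0)–(21,3): clear
  edge (21,3)–(24,10): clear
  edge (24,10)–(13,8): clear
  midpoint (21/2,14) outside
  → clear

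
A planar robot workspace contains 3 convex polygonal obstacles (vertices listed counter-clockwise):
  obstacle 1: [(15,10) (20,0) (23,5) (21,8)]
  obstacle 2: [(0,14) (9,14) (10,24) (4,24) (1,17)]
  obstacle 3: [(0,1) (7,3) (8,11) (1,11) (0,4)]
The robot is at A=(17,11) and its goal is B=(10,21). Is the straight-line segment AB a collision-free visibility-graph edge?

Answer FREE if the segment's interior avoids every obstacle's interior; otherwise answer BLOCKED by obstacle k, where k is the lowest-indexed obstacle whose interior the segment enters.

Obstacle 1 [(15,10) (20,0) (23,5) (21,8)]:
  edge (15,10)–(20,0): clear
  edge (20,0)–(23,5): clear
  edge (23,5)–(21,8): clear
  edge (21,8)–(15,10): clear
  midpoint (27/2,16) outside
  → clear
Obstacle 2 [(0,14) (9,14) (10,24) (4,24) (1,17)]:
  edge (0,14)–(9,14): clear
  edge (9,14)–(10,24): clear
  edge (10,24)–(4,24): clear
  edge (4,24)–(1,17): clear
  edge (1,17)–(0,14): clear
  midpoint (27/2,16) outside
  → clear
Obstacle 3 [(0,1) (7,3) (8,11) (1,11) (0,4)]:
  edge (0,1)–(7,3): clear
  edge (7,3)–(8,11): clear
  edge (8,11)–(1,11): clear
  edge (1,11)–(0,4): clear
  edge (0,4)–(0,1): clear
  midpoint (27/2,16) outside
  → clear

FREE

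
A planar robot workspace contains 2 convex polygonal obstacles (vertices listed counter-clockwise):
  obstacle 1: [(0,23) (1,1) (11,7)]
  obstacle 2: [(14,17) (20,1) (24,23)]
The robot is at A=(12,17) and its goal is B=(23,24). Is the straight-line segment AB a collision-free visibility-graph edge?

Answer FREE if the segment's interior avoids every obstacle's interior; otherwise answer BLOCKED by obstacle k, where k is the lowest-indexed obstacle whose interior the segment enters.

Obstacle 1 [(0,23) (1,1) (11,7)]:
  edge (0,23)–(1,1): clear
  edge (1,1)–(11,7): clear
  edge (11,7)–(0,23): clear
  midpoint (35/2,41/2) outside
  → clear
Obstacle 2 [(14,17) (20,1) (24,23)]:
  edge (14,17)–(20,1): clear
  edge (20,1)–(24,23): clear
  edge (24,23)–(14,17): clear
  midpoint (35/2,41/2) outside
  → clear

FREE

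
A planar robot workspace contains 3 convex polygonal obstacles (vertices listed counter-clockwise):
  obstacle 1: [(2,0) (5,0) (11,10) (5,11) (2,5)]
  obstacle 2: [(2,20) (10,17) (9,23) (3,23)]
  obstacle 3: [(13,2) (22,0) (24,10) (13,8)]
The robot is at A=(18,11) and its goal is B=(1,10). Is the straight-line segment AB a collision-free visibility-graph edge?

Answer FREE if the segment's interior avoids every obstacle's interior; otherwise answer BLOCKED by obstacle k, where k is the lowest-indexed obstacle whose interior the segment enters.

BLOCKED by obstacle 1

Obstacle 1 [(2,0) (5,0) (11,10) (5,11) (2,5)]:
  edge (2,0)–(5,0): clear
  edge (5,0)–(11,10): clear
  edge (11,10)–(5,11): crosses AB
  edge (5,11)–(2,5): crosses AB
  edge (2,5)–(2,0): clear
  → BLOCKED
Obstacle 2 [(2,20) (10,17) (9,23) (3,23)]:
  edge (2,20)–(10,17): clear
  edge (10,17)–(9,23): clear
  edge (9,23)–(3,23): clear
  edge (3,23)–(2,20): clear
  midpoint (19/2,21/2) outside
  → clear
Obstacle 3 [(13,2) (22,0) (24,10) (13,8)]:
  edge (13,2)–(22,0): clear
  edge (22,0)–(24,10): clear
  edge (24,10)–(13,8): clear
  edge (13,8)–(13,2): clear
  midpoint (19/2,21/2) outside
  → clear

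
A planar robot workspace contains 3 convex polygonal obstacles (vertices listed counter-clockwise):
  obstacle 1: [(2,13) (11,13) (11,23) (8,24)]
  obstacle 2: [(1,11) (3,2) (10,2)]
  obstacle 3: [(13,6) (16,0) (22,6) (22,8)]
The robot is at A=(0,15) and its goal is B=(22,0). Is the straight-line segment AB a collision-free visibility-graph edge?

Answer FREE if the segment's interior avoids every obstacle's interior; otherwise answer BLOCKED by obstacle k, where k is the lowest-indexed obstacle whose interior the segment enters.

BLOCKED by obstacle 1

Obstacle 1 [(2,13) (11,13) (11,23) (8,24)]:
  edge (2,13)–(11,13): crosses AB
  edge (11,13)–(11,23): clear
  edge (11,23)–(8,24): clear
  edge (8,24)–(2,13): crosses AB
  → BLOCKED
Obstacle 2 [(1,11) (3,2) (10,2)]:
  edge (1,11)–(3,2): clear
  edge (3,2)–(10,2): clear
  edge (10,2)–(1,11): clear
  midpoint (11,15/2) outside
  → clear
Obstacle 3 [(13,6) (16,0) (22,6) (22,8)]:
  edge (13,6)–(16,0): clear
  edge (16,0)–(22,6): crosses AB
  edge (22,6)–(22,8): clear
  edge (22,8)–(13,6): crosses AB
  → BLOCKED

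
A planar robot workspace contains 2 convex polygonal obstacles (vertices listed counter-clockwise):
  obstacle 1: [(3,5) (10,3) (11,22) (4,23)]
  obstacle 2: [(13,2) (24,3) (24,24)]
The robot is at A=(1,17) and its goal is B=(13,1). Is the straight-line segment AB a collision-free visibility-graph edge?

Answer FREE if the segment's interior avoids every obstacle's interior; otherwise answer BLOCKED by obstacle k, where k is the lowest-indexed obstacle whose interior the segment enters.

Obstacle 1 [(3,5) (10,3) (11,22) (4,23)]:
  edge (3,5)–(10,3): clear
  edge (10,3)–(11,22): crosses AB
  edge (11,22)–(4,23): clear
  edge (4,23)–(3,5): crosses AB
  → BLOCKED
Obstacle 2 [(13,2) (24,3) (24,24)]:
  edge (13,2)–(24,3): clear
  edge (24,3)–(24,24): clear
  edge (24,24)–(13,2): clear
  midpoint (7,9) outside
  → clear

BLOCKED by obstacle 1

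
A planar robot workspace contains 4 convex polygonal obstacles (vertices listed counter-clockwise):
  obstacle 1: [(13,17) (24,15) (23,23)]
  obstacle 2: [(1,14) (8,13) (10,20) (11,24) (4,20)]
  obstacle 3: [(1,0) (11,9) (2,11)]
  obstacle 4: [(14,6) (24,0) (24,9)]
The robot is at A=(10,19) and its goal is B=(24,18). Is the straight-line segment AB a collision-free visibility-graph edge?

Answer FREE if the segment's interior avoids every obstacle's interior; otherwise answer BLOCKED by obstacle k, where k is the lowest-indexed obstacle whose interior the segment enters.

BLOCKED by obstacle 1

Obstacle 1 [(13,17) (24,15) (23,23)]:
  edge (13,17)–(24,15): clear
  edge (24,15)–(23,23): crosses AB
  edge (23,23)–(13,17): crosses AB
  → BLOCKED
Obstacle 2 [(1,14) (8,13) (10,20) (11,24) (4,20)]:
  edge (1,14)–(8,13): clear
  edge (8,13)–(10,20): clear
  edge (10,20)–(11,24): clear
  edge (11,24)–(4,20): clear
  edge (4,20)–(1,14): clear
  midpoint (17,37/2) outside
  → clear
Obstacle 3 [(1,0) (11,9) (2,11)]:
  edge (1,0)–(11,9): clear
  edge (11,9)–(2,11): clear
  edge (2,11)–(1,0): clear
  midpoint (17,37/2) outside
  → clear
Obstacle 4 [(14,6) (24,0) (24,9)]:
  edge (14,6)–(24,0): clear
  edge (24,0)–(24,9): clear
  edge (24,9)–(14,6): clear
  midpoint (17,37/2) outside
  → clear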